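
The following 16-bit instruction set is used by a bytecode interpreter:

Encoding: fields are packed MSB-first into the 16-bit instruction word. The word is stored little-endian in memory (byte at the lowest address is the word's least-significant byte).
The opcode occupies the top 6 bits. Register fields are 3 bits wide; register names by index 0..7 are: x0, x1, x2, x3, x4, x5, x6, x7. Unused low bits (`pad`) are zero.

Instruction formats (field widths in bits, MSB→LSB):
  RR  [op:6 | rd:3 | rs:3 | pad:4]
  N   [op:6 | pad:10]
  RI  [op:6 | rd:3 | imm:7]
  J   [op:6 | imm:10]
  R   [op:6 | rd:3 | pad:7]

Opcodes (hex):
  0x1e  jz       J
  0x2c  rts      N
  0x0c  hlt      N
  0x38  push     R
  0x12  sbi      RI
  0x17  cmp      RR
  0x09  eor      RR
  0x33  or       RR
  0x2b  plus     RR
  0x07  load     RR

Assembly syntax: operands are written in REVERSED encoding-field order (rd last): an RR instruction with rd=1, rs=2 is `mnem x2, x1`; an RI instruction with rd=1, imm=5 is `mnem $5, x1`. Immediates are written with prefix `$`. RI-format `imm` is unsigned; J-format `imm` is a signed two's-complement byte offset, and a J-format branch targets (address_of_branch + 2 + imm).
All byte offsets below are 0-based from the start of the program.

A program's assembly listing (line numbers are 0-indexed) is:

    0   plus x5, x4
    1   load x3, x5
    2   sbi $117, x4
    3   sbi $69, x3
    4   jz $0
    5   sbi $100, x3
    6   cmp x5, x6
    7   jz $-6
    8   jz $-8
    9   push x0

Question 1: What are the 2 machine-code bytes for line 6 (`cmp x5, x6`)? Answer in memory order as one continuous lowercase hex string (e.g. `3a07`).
505f

6. cmp fields op=0x17:6|rd=6:3|rs=5:3|pad=0:4 → word 5f50h → 50 5f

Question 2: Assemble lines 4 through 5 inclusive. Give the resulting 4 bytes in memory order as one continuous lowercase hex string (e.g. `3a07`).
0078e449

L4: jz op=0x1e:6|imm=0:10 ⇒ 0x7800 ⇒ little 00 78
L5: sbi op=0x12:6|rd=3:3|imm=100:7 ⇒ 0x49e4 ⇒ little e4 49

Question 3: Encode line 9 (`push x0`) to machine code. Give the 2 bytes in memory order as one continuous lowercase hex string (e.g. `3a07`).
00e0

line 9 (push): pack op=0x38:6|rd=0:3|pad=0:7 = 0xe000; little→ 00 e0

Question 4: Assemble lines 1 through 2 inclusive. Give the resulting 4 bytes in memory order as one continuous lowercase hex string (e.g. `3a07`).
1. load fields op=0x7:6|rd=5:3|rs=3:3|pad=0:4 → word 1eb0h → b0 1e
2. sbi fields op=0x12:6|rd=4:3|imm=117:7 → word 4a75h → 75 4a

b01e754a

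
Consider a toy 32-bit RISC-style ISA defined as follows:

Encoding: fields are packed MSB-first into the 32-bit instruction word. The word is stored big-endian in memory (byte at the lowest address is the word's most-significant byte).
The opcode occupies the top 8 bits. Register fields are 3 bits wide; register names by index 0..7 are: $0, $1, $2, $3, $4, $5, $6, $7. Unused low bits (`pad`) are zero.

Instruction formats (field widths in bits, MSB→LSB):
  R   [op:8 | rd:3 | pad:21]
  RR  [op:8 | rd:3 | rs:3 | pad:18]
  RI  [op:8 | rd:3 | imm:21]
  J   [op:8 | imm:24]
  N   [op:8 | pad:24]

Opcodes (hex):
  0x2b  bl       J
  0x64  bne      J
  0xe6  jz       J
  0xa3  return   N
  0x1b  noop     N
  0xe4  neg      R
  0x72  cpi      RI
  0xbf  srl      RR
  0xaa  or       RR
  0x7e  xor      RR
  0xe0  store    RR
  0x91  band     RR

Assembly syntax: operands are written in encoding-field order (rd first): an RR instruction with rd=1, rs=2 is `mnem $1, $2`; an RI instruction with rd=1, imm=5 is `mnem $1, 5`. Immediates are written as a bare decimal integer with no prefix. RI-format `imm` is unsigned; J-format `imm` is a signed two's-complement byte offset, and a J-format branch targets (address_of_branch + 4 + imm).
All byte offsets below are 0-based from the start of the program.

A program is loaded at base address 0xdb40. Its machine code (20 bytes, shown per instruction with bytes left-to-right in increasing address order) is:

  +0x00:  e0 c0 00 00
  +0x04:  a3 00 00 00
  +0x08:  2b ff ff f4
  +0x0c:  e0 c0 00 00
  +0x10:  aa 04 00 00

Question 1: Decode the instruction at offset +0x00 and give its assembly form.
store $6, $0

@+00  big-endian(e0 c0 00 00) = 0xe0c00000
  op=0xe0c00000>>24=0xe0 ⇒ store (RR)
  rd@[23:21]=0x6 ⇒ $6
  rs@[20:18]=0x0 ⇒ $0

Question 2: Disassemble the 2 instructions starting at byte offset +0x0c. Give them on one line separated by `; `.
store $6, $0; or $0, $1

+0x0c: e0 c0 00 00 ⇒ word 0xe0c00000 (big)
  opcode bits[31:24]=0xe0: store/RR
  [23:21] rd=6 = $6
  [20:18] rs=0 = $0
+0x10: aa 04 00 00 ⇒ word 0xaa040000 (big)
  opcode bits[31:24]=0xaa: or/RR
  [23:21] rd=0 = $0
  [20:18] rs=1 = $1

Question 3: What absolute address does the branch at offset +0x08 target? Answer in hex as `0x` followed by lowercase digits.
@+08  big-endian(2b ff ff f4) = 0x2bfffff4
  op=0x2bfffff4>>24=0x2b ⇒ bl (J)
  imm: (w>>0)&0xffffff=0xfffff4 (s24→-12) → -12
  target = base 0xdb40 + off 0x08 + 4 + imm -12 = 0xdb40

0xdb40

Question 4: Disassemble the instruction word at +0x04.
return

@+04  big-endian(a3 00 00 00) = 0xa3000000
  top 8b → 0xa3 → return [N]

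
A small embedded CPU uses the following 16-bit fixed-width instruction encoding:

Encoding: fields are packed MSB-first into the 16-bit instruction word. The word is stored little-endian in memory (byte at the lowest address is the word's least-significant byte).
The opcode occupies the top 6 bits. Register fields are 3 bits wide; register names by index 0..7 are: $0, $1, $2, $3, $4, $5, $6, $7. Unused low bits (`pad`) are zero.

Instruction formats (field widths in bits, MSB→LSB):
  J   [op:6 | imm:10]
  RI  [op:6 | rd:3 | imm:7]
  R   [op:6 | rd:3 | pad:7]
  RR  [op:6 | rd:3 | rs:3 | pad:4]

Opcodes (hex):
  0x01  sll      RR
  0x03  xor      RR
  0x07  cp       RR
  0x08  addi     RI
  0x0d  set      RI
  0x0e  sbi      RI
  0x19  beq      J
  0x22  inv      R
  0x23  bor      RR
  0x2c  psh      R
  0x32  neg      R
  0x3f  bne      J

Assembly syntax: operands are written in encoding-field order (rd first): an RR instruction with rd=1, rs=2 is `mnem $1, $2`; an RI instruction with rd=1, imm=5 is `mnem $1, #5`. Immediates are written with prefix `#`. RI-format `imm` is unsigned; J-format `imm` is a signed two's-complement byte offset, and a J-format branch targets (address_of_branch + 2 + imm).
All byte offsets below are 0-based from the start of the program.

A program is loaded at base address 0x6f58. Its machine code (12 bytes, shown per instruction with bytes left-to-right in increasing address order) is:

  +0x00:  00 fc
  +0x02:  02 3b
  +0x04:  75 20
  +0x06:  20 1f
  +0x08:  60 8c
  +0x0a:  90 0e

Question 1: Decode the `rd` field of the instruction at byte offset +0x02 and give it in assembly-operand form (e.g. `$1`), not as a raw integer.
+0x02: 02 3b ⇒ word 0x3b02 (little)
  op=0x3b02>>10=0xe ⇒ sbi (RI)
  rd: (w>>7)&0x7=0x6 → $6
  imm: (w>>0)&0x7f=0x2 → #2

$6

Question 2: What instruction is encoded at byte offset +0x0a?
@+0a  little-endian(90 0e) = 0x0e90
  op=0x0e90>>10=0x3 ⇒ xor (RR)
  [9:7] rd=5 = $5
  [6:4] rs=1 = $1

xor $5, $1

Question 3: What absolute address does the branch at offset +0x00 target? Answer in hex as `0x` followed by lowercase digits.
0x6f5a

off 0x00: read 00 fc as little → 0xfc00
  op=0xfc00>>10=0x3f ⇒ bne (J)
  imm: (w>>0)&0x3ff=0x0 → #0
  target = base 0x6f58 + off 0x00 + 2 + imm 0 = 0x6f5a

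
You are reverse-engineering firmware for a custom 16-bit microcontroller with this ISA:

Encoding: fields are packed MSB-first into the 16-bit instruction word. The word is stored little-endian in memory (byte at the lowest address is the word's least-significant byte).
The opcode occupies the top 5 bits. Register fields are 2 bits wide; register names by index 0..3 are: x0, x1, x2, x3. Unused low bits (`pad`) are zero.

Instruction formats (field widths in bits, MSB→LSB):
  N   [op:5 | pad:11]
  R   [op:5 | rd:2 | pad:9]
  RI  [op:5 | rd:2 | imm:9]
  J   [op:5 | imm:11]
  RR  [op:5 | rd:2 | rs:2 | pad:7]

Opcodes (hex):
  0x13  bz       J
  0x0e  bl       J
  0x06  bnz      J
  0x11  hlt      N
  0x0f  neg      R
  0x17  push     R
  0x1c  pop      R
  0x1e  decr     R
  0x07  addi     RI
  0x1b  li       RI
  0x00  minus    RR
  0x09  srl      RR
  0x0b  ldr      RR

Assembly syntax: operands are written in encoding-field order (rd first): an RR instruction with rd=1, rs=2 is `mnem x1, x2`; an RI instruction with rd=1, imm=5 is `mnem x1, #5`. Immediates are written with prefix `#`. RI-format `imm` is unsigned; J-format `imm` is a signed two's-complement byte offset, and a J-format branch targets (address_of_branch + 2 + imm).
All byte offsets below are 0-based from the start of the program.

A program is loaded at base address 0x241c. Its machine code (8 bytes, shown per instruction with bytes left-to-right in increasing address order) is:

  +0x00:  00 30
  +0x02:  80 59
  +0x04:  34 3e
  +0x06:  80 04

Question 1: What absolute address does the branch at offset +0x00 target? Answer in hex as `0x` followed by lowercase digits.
@+00  little-endian(00 30) = 0x3000
  op=0x3000>>11=0x6 ⇒ bnz (J)
  imm: (w>>0)&0x7ff=0x0 → #0
  target = base 0x241c + off 0x00 + 2 + imm 0 = 0x241e

0x241e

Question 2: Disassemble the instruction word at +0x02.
off 0x02: read 80 59 as little → 0x5980
  opcode bits[15:11]=0xb: ldr/RR
  [10:9] rd=0 = x0
  [8:7] rs=3 = x3

ldr x0, x3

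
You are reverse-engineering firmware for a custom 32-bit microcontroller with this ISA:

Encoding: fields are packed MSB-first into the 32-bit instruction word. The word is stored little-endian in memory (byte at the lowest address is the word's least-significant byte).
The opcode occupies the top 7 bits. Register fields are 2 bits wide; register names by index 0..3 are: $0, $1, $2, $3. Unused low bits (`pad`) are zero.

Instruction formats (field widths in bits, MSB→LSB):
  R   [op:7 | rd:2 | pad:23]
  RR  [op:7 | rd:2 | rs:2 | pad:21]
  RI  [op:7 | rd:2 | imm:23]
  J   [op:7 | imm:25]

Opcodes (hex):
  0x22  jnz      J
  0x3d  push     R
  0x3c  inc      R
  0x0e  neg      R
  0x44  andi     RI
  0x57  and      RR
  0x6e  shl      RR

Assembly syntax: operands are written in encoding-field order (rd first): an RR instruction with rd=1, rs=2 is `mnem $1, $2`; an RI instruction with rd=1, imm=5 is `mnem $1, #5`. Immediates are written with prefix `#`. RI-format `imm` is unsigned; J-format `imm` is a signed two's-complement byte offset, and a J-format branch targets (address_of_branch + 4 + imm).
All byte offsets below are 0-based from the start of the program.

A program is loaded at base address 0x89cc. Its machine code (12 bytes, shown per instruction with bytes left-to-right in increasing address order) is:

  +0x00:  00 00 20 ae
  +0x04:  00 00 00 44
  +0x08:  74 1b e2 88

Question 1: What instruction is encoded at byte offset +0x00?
and $0, $1

off 0x00: read 00 00 20 ae as little → 0xae200000
  op=0xae200000>>25=0x57 ⇒ and (RR)
  [24:23] rd=0 = $0
  [22:21] rs=1 = $1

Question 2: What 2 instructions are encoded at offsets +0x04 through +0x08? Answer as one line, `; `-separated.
jnz #0; andi $1, #6429556

+0x04: 00 00 00 44 ⇒ word 0x44000000 (little)
  top 7b → 0x22 → jnz [J]
  imm@[24:0]=0x0 ⇒ #0
+0x08: 74 1b e2 88 ⇒ word 0x88e21b74 (little)
  top 7b → 0x44 → andi [RI]
  rd@[24:23]=0x1 ⇒ $1
  imm@[22:0]=0x621b74 ⇒ #6429556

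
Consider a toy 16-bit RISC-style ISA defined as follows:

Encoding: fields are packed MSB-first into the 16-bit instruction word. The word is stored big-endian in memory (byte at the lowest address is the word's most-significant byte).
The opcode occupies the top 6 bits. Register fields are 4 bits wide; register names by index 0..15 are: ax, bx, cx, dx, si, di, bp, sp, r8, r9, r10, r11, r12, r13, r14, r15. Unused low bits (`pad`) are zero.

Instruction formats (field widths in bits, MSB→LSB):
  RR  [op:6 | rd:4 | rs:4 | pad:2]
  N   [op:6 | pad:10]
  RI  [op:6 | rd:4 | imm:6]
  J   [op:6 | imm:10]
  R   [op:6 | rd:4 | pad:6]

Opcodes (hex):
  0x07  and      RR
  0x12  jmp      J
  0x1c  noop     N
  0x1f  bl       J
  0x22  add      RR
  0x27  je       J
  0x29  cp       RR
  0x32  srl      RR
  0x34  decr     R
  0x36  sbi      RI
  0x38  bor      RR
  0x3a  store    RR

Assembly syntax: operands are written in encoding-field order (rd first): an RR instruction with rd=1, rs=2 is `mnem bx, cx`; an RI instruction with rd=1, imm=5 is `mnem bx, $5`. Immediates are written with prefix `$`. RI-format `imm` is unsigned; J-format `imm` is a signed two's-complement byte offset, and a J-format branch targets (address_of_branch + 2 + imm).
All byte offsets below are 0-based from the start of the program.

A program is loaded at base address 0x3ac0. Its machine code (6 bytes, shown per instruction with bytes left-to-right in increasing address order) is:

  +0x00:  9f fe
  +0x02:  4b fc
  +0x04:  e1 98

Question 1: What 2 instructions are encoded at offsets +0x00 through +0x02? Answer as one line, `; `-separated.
+0x00: 9f fe ⇒ word 0x9ffe (big)
  opcode bits[15:10]=0x27: je/J
  imm@[9:0]=0x3fe (s10→-2) ⇒ $-2
+0x02: 4b fc ⇒ word 0x4bfc (big)
  opcode bits[15:10]=0x12: jmp/J
  imm@[9:0]=0x3fc (s10→-4) ⇒ $-4

je $-2; jmp $-4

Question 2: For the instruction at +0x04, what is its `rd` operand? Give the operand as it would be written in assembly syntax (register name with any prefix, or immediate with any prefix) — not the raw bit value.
bp

[04] e1 98 → 0xe198
  top 6b → 0x38 → bor [RR]
  rd: (w>>6)&0xf=0x6 → bp
  rs: (w>>2)&0xf=0x6 → bp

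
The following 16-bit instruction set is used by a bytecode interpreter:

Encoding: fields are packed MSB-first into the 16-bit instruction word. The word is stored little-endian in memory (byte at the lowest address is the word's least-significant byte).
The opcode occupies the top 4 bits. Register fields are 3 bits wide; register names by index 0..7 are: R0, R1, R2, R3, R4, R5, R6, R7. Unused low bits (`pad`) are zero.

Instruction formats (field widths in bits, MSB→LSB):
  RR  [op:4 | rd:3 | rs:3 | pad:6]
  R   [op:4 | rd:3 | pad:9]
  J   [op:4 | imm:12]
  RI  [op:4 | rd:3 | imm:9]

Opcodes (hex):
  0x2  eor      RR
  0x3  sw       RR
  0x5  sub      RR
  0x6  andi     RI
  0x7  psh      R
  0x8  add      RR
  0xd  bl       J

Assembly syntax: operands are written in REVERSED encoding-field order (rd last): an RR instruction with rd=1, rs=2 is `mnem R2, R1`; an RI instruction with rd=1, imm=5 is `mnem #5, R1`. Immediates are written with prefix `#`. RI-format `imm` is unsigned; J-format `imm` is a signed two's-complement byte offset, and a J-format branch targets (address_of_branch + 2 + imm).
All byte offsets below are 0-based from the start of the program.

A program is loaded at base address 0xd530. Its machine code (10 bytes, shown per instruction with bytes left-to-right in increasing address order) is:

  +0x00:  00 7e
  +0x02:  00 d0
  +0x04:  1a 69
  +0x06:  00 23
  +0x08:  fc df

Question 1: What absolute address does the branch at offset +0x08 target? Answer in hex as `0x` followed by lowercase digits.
0xd536

off 0x08: read fc df as little → 0xdffc
  opcode bits[15:12]=0xd: bl/J
  [11:0] imm=4092 (s12→-4) = #-4
  target = base 0xd530 + off 0x08 + 2 + imm -4 = 0xd536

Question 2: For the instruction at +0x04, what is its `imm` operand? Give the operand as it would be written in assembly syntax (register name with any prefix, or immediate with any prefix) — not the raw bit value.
@+04  little-endian(1a 69) = 0x691a
  opcode bits[15:12]=0x6: andi/RI
  [11:9] rd=4 = R4
  [8:0] imm=282 = #282

#282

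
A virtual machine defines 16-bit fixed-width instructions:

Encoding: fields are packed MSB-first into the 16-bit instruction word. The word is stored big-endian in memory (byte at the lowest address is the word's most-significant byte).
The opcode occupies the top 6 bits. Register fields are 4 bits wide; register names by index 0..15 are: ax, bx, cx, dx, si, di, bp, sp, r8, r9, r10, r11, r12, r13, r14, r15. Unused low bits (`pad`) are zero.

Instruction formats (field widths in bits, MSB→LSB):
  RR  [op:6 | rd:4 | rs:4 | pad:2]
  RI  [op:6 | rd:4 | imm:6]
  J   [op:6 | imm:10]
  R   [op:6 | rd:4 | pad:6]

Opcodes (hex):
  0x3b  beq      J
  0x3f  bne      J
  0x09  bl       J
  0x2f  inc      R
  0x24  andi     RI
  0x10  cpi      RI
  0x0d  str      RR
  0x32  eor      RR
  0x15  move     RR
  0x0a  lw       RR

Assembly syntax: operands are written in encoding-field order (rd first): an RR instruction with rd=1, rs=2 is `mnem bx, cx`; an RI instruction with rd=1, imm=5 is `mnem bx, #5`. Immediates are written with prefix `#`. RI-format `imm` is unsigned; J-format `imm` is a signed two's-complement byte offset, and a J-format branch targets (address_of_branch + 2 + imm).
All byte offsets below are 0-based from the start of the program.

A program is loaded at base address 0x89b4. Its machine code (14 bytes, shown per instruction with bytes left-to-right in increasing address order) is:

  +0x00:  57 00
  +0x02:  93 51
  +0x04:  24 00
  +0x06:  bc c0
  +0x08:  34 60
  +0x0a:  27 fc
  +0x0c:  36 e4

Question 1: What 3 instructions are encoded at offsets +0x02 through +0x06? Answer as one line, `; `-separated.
@+02  big-endian(93 51) = 0x9351
  op=0x9351>>10=0x24 ⇒ andi (RI)
  rd: (w>>6)&0xf=0xd → r13
  imm: (w>>0)&0x3f=0x11 → #17
@+04  big-endian(24 00) = 0x2400
  op=0x2400>>10=0x9 ⇒ bl (J)
  imm: (w>>0)&0x3ff=0x0 → #0
@+06  big-endian(bc c0) = 0xbcc0
  op=0xbcc0>>10=0x2f ⇒ inc (R)
  rd: (w>>6)&0xf=0x3 → dx

andi r13, #17; bl #0; inc dx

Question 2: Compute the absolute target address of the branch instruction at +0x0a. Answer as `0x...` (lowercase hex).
off 0x0a: read 27 fc as big → 0x27fc
  op=0x27fc>>10=0x9 ⇒ bl (J)
  imm: (w>>0)&0x3ff=0x3fc (s10→-4) → #-4
  target = base 0x89b4 + off 0x0a + 2 + imm -4 = 0x89bc

0x89bc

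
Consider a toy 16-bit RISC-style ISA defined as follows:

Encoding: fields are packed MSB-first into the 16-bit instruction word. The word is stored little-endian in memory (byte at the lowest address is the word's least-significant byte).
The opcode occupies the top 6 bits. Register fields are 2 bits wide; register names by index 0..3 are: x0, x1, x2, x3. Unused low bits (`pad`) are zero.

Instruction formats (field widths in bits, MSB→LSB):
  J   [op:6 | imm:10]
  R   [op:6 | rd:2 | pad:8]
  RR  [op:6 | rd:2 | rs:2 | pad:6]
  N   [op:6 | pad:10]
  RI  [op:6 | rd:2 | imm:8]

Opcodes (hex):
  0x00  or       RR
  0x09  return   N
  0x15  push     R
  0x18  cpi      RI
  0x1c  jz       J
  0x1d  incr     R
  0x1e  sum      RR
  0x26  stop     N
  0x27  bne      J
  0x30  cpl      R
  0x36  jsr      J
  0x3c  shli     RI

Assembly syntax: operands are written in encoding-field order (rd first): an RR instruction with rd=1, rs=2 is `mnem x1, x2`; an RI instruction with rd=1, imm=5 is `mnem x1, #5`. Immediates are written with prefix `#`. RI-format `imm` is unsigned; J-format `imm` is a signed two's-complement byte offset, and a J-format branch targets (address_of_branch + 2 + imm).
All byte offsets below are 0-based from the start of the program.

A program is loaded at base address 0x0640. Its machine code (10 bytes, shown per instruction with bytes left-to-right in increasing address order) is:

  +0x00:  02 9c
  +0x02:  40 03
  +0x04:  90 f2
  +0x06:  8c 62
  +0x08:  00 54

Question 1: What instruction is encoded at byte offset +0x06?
cpi x2, #140

[06] 8c 62 → 0x628c
  top 6b → 0x18 → cpi [RI]
  rd: (w>>8)&0x3=0x2 → x2
  imm: (w>>0)&0xff=0x8c → #140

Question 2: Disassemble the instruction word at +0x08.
@+08  little-endian(00 54) = 0x5400
  top 6b → 0x15 → push [R]
  rd: (w>>8)&0x3=0x0 → x0

push x0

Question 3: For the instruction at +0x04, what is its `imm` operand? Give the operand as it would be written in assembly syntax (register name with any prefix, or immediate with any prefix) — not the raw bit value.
off 0x04: read 90 f2 as little → 0xf290
  opcode bits[15:10]=0x3c: shli/RI
  [9:8] rd=2 = x2
  [7:0] imm=144 = #144

#144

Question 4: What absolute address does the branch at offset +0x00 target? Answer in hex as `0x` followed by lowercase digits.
0x0644

@+00  little-endian(02 9c) = 0x9c02
  opcode bits[15:10]=0x27: bne/J
  imm@[9:0]=0x2 ⇒ #2
  target = base 0x0640 + off 0x00 + 2 + imm 2 = 0x0644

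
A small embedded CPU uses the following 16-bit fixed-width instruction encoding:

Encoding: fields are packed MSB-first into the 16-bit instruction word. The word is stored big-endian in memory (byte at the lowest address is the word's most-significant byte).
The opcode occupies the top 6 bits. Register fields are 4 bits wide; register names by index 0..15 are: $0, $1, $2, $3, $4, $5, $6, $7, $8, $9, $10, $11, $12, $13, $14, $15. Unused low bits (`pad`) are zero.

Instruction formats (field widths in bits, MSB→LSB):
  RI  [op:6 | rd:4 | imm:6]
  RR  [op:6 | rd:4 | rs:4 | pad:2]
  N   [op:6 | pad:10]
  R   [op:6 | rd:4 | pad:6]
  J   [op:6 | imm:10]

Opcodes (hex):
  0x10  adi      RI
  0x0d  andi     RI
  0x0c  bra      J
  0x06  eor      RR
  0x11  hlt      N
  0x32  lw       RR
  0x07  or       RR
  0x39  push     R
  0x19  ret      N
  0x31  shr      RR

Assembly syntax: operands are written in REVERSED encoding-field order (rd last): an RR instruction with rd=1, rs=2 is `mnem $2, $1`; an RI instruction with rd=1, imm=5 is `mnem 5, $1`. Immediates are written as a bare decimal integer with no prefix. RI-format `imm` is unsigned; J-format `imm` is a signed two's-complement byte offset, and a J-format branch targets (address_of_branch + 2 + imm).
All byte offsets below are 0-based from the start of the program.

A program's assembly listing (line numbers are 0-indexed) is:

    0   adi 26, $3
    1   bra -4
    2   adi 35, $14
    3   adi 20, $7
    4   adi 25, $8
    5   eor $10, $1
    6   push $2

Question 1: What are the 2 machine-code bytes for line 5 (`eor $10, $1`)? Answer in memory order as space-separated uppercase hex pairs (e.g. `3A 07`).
18 68

L5: eor op=0x6:6|rd=1:4|rs=10:4|pad=0:2 ⇒ 0x1868 ⇒ big 18 68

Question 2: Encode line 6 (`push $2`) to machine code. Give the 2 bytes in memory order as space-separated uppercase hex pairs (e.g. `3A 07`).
L6: push op=0x39:6|rd=2:4|pad=0:6 ⇒ 0xe480 ⇒ big e4 80

E4 80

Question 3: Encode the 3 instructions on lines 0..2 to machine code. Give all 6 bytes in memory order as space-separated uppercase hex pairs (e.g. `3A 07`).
40 DA 33 FC 43 A3

L0: adi op=0x10:6|rd=3:4|imm=26:6 ⇒ 0x40da ⇒ big 40 da
L1: bra op=0xc:6|imm=-4:10 ⇒ 0x33fc ⇒ big 33 fc
L2: adi op=0x10:6|rd=14:4|imm=35:6 ⇒ 0x43a3 ⇒ big 43 a3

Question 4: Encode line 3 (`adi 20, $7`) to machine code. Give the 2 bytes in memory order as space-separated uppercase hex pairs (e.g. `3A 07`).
41 D4

3. adi fields op=0x10:6|rd=7:4|imm=20:6 → word 41d4h → 41 d4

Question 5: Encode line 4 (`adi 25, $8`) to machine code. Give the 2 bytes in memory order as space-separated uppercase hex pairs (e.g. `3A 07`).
42 19

4. adi fields op=0x10:6|rd=8:4|imm=25:6 → word 4219h → 42 19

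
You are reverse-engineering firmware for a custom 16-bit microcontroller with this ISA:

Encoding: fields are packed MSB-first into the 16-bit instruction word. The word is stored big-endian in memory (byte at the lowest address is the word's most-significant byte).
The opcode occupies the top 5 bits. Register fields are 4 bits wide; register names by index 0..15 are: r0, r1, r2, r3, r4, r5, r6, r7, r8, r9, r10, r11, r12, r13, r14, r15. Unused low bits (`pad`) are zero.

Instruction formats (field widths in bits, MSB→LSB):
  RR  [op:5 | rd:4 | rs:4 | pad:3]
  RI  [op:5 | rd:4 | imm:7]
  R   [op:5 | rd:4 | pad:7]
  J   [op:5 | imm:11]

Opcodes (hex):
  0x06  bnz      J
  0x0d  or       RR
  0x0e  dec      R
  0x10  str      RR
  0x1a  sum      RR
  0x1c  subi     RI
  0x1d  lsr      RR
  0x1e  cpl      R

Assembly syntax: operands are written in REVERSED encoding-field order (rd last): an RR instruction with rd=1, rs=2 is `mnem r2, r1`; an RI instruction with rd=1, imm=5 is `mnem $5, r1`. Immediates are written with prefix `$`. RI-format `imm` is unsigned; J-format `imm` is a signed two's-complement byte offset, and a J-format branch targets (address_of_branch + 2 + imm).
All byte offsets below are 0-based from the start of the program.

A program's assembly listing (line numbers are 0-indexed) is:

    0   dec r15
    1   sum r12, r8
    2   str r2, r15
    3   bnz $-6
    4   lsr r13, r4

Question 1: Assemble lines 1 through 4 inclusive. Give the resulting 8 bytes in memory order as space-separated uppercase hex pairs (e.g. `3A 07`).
D4 60 87 90 37 FA EA 68

1. sum fields op=0x1a:5|rd=8:4|rs=12:4|pad=0:3 → word d460h → d4 60
2. str fields op=0x10:5|rd=15:4|rs=2:4|pad=0:3 → word 8790h → 87 90
3. bnz fields op=0x6:5|imm=-6:11 → word 37fah → 37 fa
4. lsr fields op=0x1d:5|rd=4:4|rs=13:4|pad=0:3 → word ea68h → ea 68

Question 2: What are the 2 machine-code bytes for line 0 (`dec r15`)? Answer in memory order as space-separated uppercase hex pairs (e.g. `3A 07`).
77 80

line 0 (dec): pack op=0xe:5|rd=15:4|pad=0:7 = 0x7780; big→ 77 80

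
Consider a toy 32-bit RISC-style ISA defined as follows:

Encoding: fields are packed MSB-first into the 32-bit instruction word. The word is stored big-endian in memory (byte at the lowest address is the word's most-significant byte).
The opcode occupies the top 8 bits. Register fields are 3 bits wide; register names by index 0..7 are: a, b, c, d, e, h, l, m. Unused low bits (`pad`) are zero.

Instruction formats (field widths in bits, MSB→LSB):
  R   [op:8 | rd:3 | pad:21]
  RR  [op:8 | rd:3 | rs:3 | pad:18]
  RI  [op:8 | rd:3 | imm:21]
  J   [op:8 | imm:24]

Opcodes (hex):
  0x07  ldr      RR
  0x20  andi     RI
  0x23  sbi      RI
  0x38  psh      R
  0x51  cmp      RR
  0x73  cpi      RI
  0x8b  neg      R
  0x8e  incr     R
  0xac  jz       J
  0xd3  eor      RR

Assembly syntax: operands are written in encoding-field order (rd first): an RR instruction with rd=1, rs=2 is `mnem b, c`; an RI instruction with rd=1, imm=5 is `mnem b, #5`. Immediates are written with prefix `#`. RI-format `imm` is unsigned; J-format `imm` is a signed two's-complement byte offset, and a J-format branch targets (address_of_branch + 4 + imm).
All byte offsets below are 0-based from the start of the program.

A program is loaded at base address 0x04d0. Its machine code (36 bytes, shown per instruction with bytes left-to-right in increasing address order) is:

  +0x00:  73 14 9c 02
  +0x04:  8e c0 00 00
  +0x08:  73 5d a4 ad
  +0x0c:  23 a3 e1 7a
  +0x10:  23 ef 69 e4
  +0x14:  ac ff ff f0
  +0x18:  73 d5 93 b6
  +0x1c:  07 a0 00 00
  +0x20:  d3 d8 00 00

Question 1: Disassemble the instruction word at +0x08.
+0x08: 73 5d a4 ad ⇒ word 0x735da4ad (big)
  op=0x735da4ad>>24=0x73 ⇒ cpi (RI)
  rd@[23:21]=0x2 ⇒ c
  imm@[20:0]=0x1da4ad ⇒ #1942701

cpi c, #1942701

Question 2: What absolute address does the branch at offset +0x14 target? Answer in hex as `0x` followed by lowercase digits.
0x04d8

off 0x14: read ac ff ff f0 as big → 0xacfffff0
  op=0xacfffff0>>24=0xac ⇒ jz (J)
  [23:0] imm=16777200 (s24→-16) = #-16
  target = base 0x04d0 + off 0x14 + 4 + imm -16 = 0x04d8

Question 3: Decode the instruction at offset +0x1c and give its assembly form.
@+1c  big-endian(07 a0 00 00) = 0x07a00000
  opcode bits[31:24]=0x7: ldr/RR
  [23:21] rd=5 = h
  [20:18] rs=0 = a

ldr h, a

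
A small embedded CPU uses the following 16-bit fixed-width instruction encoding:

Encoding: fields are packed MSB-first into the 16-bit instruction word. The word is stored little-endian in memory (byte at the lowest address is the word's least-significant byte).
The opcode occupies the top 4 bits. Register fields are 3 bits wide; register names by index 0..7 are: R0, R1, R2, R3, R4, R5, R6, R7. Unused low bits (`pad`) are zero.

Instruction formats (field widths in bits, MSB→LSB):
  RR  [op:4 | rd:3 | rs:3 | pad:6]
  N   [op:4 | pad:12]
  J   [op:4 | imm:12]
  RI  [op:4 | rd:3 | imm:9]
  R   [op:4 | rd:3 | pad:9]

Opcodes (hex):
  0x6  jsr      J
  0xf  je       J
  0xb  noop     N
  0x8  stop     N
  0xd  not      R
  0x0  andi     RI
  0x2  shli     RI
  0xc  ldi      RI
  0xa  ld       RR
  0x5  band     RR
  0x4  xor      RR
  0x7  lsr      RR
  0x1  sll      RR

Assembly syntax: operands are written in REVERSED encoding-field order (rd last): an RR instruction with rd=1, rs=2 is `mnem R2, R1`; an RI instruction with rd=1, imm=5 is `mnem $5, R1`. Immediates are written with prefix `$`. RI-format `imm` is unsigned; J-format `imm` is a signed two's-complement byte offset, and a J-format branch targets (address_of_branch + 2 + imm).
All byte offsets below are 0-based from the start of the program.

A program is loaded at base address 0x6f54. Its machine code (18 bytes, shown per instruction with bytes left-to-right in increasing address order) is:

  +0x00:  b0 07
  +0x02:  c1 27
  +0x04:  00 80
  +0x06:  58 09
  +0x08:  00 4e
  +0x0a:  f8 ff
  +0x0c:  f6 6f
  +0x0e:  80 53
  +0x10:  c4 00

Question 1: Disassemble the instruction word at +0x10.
off 0x10: read c4 00 as little → 0x00c4
  op=0x00c4>>12=0x0 ⇒ andi (RI)
  [11:9] rd=0 = R0
  [8:0] imm=196 = $196

andi $196, R0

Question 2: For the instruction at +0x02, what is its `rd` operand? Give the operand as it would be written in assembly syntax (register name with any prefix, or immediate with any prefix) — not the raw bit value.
off 0x02: read c1 27 as little → 0x27c1
  op=0x27c1>>12=0x2 ⇒ shli (RI)
  [11:9] rd=3 = R3
  [8:0] imm=449 = $449

R3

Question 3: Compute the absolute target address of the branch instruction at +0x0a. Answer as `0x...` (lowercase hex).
0x6f58

off 0x0a: read f8 ff as little → 0xfff8
  top 4b → 0xf → je [J]
  imm: (w>>0)&0xfff=0xff8 (s12→-8) → $-8
  target = base 0x6f54 + off 0x0a + 2 + imm -8 = 0x6f58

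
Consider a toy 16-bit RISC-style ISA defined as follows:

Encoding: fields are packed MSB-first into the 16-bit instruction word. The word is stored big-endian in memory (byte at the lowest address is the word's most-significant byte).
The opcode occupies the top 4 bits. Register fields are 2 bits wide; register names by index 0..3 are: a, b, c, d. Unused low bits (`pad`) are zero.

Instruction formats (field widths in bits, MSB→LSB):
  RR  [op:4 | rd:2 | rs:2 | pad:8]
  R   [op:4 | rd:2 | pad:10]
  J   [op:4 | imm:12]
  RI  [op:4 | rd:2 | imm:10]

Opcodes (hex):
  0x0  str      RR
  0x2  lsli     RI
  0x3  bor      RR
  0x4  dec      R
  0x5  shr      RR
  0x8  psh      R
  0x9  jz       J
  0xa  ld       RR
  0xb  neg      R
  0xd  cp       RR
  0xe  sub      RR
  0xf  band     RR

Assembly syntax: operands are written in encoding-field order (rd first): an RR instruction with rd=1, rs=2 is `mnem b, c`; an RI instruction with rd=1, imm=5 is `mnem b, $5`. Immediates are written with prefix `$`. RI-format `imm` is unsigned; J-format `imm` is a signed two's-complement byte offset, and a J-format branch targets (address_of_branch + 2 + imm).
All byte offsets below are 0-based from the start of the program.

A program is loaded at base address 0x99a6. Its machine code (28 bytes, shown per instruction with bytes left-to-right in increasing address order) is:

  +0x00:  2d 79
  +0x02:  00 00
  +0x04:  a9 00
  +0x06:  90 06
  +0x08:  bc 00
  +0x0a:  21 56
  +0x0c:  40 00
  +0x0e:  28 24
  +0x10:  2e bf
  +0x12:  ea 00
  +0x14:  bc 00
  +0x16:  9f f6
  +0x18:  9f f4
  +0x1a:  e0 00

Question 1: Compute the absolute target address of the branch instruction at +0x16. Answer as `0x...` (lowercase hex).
@+16  big-endian(9f f6) = 0x9ff6
  opcode bits[15:12]=0x9: jz/J
  imm: (w>>0)&0xfff=0xff6 (s12→-10) → $-10
  target = base 0x99a6 + off 0x16 + 2 + imm -10 = 0x99b4

0x99b4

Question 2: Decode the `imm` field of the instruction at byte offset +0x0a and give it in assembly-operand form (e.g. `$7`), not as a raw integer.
$342

off 0x0a: read 21 56 as big → 0x2156
  top 4b → 0x2 → lsli [RI]
  rd@[11:10]=0x0 ⇒ a
  imm@[9:0]=0x156 ⇒ $342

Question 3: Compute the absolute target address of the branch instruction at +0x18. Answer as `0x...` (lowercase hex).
@+18  big-endian(9f f4) = 0x9ff4
  top 4b → 0x9 → jz [J]
  imm: (w>>0)&0xfff=0xff4 (s12→-12) → $-12
  target = base 0x99a6 + off 0x18 + 2 + imm -12 = 0x99b4

0x99b4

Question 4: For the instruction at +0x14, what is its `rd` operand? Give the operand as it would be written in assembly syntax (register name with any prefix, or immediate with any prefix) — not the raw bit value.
@+14  big-endian(bc 00) = 0xbc00
  opcode bits[15:12]=0xb: neg/R
  [11:10] rd=3 = d

d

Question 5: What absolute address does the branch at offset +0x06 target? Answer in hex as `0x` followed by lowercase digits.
[06] 90 06 → 0x9006
  op=0x9006>>12=0x9 ⇒ jz (J)
  imm: (w>>0)&0xfff=0x6 → $6
  target = base 0x99a6 + off 0x06 + 2 + imm 6 = 0x99b4

0x99b4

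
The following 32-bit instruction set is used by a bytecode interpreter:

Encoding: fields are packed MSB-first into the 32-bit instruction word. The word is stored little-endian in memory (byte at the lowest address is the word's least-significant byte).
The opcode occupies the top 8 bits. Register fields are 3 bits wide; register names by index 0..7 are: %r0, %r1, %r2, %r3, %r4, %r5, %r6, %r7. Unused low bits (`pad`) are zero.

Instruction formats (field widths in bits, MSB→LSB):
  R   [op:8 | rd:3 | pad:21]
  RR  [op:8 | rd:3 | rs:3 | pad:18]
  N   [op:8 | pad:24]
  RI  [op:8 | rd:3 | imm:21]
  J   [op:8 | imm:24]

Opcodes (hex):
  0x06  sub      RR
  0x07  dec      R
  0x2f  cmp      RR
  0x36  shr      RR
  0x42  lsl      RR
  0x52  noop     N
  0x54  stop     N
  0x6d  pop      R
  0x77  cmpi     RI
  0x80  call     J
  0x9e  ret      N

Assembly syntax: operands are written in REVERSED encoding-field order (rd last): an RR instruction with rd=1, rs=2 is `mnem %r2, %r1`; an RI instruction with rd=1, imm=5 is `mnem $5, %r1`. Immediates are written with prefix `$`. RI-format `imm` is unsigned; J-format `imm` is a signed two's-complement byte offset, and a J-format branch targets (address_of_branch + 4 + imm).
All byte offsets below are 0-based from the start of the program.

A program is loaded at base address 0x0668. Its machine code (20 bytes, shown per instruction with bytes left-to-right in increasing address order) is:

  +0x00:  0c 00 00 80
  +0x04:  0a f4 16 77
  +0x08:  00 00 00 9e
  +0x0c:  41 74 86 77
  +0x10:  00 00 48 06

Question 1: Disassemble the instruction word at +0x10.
sub %r2, %r2

+0x10: 00 00 48 06 ⇒ word 0x06480000 (little)
  op=0x06480000>>24=0x6 ⇒ sub (RR)
  [23:21] rd=2 = %r2
  [20:18] rs=2 = %r2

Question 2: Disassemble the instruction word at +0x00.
[00] 0c 00 00 80 → 0x8000000c
  op=0x8000000c>>24=0x80 ⇒ call (J)
  imm: (w>>0)&0xffffff=0xc → $12

call $12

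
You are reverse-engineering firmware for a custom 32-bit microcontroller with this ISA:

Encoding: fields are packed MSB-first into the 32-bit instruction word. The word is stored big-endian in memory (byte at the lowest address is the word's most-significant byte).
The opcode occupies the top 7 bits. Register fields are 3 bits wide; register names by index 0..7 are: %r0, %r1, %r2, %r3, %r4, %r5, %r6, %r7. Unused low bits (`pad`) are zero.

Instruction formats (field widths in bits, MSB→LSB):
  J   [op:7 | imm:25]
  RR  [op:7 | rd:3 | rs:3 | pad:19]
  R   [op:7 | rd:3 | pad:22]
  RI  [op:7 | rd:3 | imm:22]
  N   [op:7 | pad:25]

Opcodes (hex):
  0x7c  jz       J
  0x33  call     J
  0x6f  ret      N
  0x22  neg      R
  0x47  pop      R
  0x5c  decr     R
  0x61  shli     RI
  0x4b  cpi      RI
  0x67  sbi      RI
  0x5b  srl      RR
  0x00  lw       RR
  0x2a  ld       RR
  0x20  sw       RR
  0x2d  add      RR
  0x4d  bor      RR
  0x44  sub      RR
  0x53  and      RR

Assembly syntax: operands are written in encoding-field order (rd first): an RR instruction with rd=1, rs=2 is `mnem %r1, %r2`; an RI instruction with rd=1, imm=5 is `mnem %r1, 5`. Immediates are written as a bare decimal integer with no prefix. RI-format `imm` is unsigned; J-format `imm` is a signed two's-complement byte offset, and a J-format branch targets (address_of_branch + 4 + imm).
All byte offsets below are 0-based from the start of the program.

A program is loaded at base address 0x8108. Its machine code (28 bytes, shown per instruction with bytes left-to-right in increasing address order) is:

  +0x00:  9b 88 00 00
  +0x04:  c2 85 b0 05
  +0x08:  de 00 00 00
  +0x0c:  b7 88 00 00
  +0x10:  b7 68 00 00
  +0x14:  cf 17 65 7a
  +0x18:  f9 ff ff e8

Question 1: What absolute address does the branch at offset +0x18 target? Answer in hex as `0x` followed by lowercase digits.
0x810c

[18] f9 ff ff e8 → 0xf9ffffe8
  top 7b → 0x7c → jz [J]
  imm@[24:0]=0x1ffffe8 (s25→-24) ⇒ -24
  target = base 0x8108 + off 0x18 + 4 + imm -24 = 0x810c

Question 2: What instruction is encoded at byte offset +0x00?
+0x00: 9b 88 00 00 ⇒ word 0x9b880000 (big)
  top 7b → 0x4d → bor [RR]
  [24:22] rd=6 = %r6
  [21:19] rs=1 = %r1

bor %r6, %r1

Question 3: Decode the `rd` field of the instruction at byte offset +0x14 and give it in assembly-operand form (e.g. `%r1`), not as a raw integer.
[14] cf 17 65 7a → 0xcf17657a
  top 7b → 0x67 → sbi [RI]
  rd: (w>>22)&0x7=0x4 → %r4
  imm: (w>>0)&0x3fffff=0x17657a → 1533306

%r4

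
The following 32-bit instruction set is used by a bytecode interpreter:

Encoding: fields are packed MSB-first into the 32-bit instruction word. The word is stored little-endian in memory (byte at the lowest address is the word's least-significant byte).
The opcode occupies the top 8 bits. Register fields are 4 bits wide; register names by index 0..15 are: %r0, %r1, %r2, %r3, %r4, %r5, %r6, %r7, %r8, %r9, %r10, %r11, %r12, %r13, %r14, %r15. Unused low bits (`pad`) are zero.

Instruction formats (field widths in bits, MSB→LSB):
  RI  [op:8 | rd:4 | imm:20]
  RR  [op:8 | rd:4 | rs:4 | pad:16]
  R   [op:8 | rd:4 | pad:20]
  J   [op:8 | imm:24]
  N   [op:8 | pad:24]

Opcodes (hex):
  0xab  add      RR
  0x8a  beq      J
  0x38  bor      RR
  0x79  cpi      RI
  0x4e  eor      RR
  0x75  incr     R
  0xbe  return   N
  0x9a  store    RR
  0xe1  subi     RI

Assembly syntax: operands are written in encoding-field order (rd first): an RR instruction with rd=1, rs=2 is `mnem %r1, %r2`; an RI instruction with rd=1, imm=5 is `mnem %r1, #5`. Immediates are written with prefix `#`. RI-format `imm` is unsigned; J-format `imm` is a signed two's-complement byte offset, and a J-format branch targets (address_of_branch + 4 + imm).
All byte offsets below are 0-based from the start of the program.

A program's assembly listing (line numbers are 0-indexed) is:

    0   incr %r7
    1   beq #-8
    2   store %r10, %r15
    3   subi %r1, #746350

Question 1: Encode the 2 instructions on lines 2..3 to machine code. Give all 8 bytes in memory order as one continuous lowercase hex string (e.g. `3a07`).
L2: store op=0x9a:8|rd=10:4|rs=15:4|pad=0:16 ⇒ 0x9aaf0000 ⇒ little 00 00 af 9a
L3: subi op=0xe1:8|rd=1:4|imm=746350:20 ⇒ 0xe11b636e ⇒ little 6e 63 1b e1

0000af9a6e631be1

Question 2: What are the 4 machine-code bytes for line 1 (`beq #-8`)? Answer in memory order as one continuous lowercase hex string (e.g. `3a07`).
f8ffff8a

L1: beq op=0x8a:8|imm=-8:24 ⇒ 0x8afffff8 ⇒ little f8 ff ff 8a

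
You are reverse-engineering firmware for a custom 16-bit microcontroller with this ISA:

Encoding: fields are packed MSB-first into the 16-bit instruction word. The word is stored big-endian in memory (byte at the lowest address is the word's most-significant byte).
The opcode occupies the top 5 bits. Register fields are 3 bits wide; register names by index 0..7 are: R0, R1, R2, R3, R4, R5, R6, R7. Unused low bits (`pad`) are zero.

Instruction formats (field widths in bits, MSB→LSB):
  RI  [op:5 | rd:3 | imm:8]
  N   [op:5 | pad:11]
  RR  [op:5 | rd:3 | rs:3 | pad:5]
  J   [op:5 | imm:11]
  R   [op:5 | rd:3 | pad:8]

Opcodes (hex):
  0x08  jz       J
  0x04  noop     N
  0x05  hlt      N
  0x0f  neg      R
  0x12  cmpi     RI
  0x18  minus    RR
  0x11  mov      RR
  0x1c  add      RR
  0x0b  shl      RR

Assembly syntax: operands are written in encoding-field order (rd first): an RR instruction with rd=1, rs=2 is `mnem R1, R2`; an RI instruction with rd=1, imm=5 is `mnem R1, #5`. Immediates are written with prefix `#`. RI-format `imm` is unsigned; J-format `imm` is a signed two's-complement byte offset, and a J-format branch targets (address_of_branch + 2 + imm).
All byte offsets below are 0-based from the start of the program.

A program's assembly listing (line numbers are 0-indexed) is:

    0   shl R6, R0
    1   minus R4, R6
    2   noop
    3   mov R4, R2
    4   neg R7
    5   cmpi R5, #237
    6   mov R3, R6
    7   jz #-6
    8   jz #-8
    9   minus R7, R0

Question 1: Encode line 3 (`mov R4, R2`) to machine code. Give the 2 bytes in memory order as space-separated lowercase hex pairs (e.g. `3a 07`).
L3: mov op=0x11:5|rd=4:3|rs=2:3|pad=0:5 ⇒ 0x8c40 ⇒ big 8c 40

8c 40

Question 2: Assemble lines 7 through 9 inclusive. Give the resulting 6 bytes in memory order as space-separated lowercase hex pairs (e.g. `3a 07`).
7. jz fields op=0x8:5|imm=-6:11 → word 47fah → 47 fa
8. jz fields op=0x8:5|imm=-8:11 → word 47f8h → 47 f8
9. minus fields op=0x18:5|rd=7:3|rs=0:3|pad=0:5 → word c700h → c7 00

47 fa 47 f8 c7 00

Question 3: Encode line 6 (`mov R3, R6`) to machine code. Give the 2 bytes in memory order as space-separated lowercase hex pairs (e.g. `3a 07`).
8b c0

6. mov fields op=0x11:5|rd=3:3|rs=6:3|pad=0:5 → word 8bc0h → 8b c0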